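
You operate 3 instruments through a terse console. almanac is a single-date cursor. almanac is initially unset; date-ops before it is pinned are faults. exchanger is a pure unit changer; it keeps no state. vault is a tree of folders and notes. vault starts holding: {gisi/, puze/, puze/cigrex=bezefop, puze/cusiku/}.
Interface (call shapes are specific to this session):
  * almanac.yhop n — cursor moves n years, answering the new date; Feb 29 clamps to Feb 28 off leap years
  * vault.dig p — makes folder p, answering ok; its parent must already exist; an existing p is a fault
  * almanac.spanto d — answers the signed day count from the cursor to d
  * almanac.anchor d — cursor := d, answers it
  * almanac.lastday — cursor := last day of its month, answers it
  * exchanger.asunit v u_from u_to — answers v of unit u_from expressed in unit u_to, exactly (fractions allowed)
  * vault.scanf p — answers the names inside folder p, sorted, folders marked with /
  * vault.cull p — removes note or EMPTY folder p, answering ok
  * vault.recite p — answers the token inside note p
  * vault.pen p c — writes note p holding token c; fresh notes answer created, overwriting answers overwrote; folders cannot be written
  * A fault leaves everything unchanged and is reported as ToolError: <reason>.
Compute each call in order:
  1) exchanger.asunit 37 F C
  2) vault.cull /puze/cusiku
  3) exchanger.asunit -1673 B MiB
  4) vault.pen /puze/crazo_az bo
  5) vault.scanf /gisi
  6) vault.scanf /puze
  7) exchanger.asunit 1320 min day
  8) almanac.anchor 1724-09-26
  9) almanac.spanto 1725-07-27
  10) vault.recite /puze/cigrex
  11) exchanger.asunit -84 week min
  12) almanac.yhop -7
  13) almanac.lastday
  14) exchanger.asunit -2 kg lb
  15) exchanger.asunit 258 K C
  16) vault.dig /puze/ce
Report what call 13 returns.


// 1. asunit(v: 37, u_from: F, u_to: C) == 25/9
// 2. cull(p: /puze/cusiku) == ok
// 3. asunit(v: -1673, u_from: B, u_to: MiB) == -1673/1048576
// 4. pen(p: /puze/crazo_az, c: bo) == created
// 5. scanf(p: /gisi) == []
// 6. scanf(p: /puze) == [cigrex, crazo_az]
// 7. asunit(v: 1320, u_from: min, u_to: day) == 11/12
// 8. anchor(d: 1724-09-26) == 1724-09-26
// 9. spanto(d: 1725-07-27) == 304
// 10. recite(p: /puze/cigrex) == bezefop
// 11. asunit(v: -84, u_from: week, u_to: min) == -846720
// 12. yhop(n: -7) == 1717-09-26
// 13. lastday() == 1717-09-30
// 14. asunit(v: -2, u_from: kg, u_to: lb) == -200000000/45359237
// 15. asunit(v: 258, u_from: K, u_to: C) == -303/20
// 16. dig(p: /puze/ce) == ok

Answer: 1717-09-30


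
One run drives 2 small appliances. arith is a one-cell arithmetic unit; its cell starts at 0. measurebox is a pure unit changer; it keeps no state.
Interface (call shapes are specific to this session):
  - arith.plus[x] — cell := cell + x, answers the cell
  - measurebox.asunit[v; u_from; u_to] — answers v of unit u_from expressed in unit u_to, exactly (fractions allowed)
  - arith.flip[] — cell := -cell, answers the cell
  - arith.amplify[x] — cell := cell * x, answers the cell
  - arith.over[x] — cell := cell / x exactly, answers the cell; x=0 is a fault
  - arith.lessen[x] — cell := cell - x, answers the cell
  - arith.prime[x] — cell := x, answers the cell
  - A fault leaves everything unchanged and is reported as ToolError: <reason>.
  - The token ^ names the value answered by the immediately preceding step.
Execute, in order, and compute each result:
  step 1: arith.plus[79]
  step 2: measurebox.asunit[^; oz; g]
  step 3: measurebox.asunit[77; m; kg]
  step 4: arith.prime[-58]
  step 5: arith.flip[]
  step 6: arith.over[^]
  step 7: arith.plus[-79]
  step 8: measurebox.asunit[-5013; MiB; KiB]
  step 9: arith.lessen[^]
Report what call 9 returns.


% 1. arith.plus(x=79) ~> 79
% 2. measurebox.asunit(v=^, u_from=oz, u_to=g) ~> 3583379723/1600000
% 3. measurebox.asunit(v=77, u_from=m, u_to=kg) ~> ToolError: incompatible units
% 4. arith.prime(x=-58) ~> -58
% 5. arith.flip() ~> 58
% 6. arith.over(x=^) ~> 1
% 7. arith.plus(x=-79) ~> -78
% 8. measurebox.asunit(v=-5013, u_from=MiB, u_to=KiB) ~> -5133312
% 9. arith.lessen(x=^) ~> 5133234

Answer: 5133234


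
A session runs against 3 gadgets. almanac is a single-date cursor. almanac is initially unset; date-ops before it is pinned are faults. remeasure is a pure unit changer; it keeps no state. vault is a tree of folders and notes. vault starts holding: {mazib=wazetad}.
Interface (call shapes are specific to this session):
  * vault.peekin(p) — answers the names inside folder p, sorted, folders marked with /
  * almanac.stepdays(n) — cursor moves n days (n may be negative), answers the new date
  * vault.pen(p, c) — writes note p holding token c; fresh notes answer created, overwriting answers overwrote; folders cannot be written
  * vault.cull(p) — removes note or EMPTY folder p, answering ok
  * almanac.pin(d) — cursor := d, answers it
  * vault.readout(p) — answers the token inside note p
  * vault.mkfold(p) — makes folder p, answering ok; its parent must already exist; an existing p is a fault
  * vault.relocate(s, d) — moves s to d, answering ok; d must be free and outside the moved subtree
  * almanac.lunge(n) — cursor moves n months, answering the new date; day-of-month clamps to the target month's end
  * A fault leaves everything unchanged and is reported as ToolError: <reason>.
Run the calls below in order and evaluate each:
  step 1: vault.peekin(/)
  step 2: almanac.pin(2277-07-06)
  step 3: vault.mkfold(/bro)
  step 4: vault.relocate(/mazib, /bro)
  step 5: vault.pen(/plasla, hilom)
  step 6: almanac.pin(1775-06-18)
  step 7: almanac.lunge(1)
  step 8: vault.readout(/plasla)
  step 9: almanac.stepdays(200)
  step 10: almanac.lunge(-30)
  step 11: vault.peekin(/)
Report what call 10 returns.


Now I run peekin passing p=/, which returns [mazib].
Next I call pin passing d=2277-07-06: 2277-07-06.
Calling mkfold passing p=/bro, — result: ok.
Next I call relocate passing s=/mazib, d=/bro, and observe ToolError: exists.
I run pen passing p=/plasla, c=hilom, — result: created.
Next I call pin passing d=1775-06-18, and see 1775-06-18.
I run lunge passing n=1, → 1775-07-18.
I use readout passing p=/plasla, → hilom.
I run stepdays passing n=200: 1776-02-03.
I call lunge passing n=-30, and get 1773-08-03.
Then peekin passing p=/, and observe [bro/, mazib, plasla].

Answer: 1773-08-03


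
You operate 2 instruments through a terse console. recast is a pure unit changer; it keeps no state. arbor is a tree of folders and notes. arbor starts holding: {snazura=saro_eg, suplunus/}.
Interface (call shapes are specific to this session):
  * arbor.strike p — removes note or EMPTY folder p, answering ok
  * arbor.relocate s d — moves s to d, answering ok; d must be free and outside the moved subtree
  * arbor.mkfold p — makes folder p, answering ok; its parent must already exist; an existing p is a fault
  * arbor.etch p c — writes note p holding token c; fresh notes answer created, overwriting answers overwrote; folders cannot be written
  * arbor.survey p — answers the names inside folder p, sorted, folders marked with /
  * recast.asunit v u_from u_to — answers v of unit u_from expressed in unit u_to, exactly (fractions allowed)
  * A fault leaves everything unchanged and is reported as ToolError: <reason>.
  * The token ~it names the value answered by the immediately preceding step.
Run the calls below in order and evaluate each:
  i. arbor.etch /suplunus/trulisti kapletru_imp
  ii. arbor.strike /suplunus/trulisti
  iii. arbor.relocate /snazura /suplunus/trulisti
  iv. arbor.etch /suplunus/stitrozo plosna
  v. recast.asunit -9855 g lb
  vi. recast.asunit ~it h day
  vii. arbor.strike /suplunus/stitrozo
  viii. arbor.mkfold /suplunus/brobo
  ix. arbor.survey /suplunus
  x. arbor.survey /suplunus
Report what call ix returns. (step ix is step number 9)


! 1. arbor.etch(/suplunus/trulisti, kapletru_imp) => created
! 2. arbor.strike(/suplunus/trulisti) => ok
! 3. arbor.relocate(/snazura, /suplunus/trulisti) => ok
! 4. arbor.etch(/suplunus/stitrozo, plosna) => created
! 5. recast.asunit(-9855, g, lb) => -985500000/45359237
! 6. recast.asunit(~it, h, day) => -41062500/45359237
! 7. arbor.strike(/suplunus/stitrozo) => ok
! 8. arbor.mkfold(/suplunus/brobo) => ok
! 9. arbor.survey(/suplunus) => [brobo/, trulisti]
! 10. arbor.survey(/suplunus) => [brobo/, trulisti]

Answer: [brobo/, trulisti]


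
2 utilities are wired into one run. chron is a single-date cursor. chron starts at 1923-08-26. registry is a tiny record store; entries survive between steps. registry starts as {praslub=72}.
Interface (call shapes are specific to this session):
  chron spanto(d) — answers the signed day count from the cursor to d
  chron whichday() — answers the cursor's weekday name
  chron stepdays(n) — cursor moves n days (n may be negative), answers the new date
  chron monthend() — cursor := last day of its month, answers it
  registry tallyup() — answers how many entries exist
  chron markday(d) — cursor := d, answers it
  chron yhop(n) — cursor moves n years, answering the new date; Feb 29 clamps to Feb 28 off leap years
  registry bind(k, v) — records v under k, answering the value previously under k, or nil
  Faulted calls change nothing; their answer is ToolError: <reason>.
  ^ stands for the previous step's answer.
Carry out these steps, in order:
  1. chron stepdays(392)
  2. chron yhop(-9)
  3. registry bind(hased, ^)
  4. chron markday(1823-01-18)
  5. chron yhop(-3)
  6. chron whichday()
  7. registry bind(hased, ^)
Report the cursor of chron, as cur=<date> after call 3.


Answer: cur=1915-09-21

Derivation:
Step: chron stepdays[392]
Result: 1924-09-21
Step: chron yhop[-9]
Result: 1915-09-21
Step: registry bind[hased; ^]
Result: nil
Step: chron markday[1823-01-18]
Result: 1823-01-18
Step: chron yhop[-3]
Result: 1820-01-18
Step: chron whichday[]
Result: Tuesday
Step: registry bind[hased; ^]
Result: 1915-09-21


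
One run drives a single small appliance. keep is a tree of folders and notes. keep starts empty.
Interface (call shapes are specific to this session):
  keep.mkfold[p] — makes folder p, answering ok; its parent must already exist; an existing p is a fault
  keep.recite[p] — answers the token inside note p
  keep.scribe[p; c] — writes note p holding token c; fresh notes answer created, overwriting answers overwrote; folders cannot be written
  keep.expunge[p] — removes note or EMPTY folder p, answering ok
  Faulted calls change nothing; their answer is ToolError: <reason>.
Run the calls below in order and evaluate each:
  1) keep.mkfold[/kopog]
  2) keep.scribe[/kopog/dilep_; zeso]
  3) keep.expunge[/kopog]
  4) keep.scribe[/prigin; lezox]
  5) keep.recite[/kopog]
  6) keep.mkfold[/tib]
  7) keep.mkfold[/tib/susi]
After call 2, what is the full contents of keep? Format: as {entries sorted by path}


Answer: {kopog/, kopog/dilep_=zeso}

Derivation:
// keep.mkfold(/kopog) => ok
// keep.scribe(/kopog/dilep_, zeso) => created
// keep.expunge(/kopog) => ToolError: not empty
// keep.scribe(/prigin, lezox) => created
// keep.recite(/kopog) => ToolError: is a directory
// keep.mkfold(/tib) => ok
// keep.mkfold(/tib/susi) => ok


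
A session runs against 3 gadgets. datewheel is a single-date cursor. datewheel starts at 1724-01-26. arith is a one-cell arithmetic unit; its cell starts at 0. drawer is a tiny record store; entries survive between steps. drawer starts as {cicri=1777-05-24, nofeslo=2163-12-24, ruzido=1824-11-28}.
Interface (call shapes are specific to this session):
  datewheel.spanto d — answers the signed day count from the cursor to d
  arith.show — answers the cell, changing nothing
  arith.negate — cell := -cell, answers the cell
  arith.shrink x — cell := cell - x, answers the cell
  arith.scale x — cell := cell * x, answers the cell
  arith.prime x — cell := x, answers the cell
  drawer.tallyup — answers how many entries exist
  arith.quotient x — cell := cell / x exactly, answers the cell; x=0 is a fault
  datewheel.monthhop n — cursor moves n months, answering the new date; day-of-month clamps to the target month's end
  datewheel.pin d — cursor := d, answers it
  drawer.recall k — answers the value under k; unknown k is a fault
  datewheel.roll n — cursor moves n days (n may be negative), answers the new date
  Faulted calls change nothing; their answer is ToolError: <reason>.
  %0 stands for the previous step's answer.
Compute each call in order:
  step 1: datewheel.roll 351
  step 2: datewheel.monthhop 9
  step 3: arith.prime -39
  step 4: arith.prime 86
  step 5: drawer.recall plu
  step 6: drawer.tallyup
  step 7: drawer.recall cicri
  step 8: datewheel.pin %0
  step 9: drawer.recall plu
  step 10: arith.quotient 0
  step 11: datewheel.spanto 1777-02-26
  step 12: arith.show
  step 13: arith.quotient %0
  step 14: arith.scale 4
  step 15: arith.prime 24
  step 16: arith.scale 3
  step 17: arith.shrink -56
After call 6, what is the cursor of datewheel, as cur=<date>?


Act: roll[351]
Obs: 1725-01-11
Act: monthhop[9]
Obs: 1725-10-11
Act: prime[-39]
Obs: -39
Act: prime[86]
Obs: 86
Act: recall[plu]
Obs: ToolError: no such key plu
Act: tallyup[]
Obs: 3
Act: recall[cicri]
Obs: 1777-05-24
Act: pin[%0]
Obs: 1777-05-24
Act: recall[plu]
Obs: ToolError: no such key plu
Act: quotient[0]
Obs: ToolError: division by zero
Act: spanto[1777-02-26]
Obs: -87
Act: show[]
Obs: 86
Act: quotient[%0]
Obs: 1
Act: scale[4]
Obs: 4
Act: prime[24]
Obs: 24
Act: scale[3]
Obs: 72
Act: shrink[-56]
Obs: 128

Answer: cur=1725-10-11


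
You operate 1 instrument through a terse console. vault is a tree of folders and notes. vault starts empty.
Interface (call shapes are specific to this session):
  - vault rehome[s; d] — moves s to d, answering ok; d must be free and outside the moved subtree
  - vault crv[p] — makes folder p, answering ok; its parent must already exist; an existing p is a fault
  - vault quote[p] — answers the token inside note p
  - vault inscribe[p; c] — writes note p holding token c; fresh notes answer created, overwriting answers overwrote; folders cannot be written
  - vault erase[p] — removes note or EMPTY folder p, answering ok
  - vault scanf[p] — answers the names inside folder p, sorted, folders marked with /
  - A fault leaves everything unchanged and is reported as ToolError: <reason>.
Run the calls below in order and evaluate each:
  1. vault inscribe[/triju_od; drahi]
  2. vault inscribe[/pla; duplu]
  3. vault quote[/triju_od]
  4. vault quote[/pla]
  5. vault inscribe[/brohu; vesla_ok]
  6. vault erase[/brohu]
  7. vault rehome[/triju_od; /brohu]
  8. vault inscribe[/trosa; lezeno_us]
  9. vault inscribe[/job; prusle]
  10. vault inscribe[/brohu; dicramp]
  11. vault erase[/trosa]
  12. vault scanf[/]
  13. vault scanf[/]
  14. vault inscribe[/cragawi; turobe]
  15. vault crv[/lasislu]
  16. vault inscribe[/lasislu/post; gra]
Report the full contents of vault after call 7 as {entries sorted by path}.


Answer: {brohu=drahi, pla=duplu}

Derivation:
>> vault inscribe(p: /triju_od, c: drahi)
<< created
>> vault inscribe(p: /pla, c: duplu)
<< created
>> vault quote(p: /triju_od)
<< drahi
>> vault quote(p: /pla)
<< duplu
>> vault inscribe(p: /brohu, c: vesla_ok)
<< created
>> vault erase(p: /brohu)
<< ok
>> vault rehome(s: /triju_od, d: /brohu)
<< ok
>> vault inscribe(p: /trosa, c: lezeno_us)
<< created
>> vault inscribe(p: /job, c: prusle)
<< created
>> vault inscribe(p: /brohu, c: dicramp)
<< overwrote
>> vault erase(p: /trosa)
<< ok
>> vault scanf(p: /)
<< [brohu, job, pla]
>> vault scanf(p: /)
<< [brohu, job, pla]
>> vault inscribe(p: /cragawi, c: turobe)
<< created
>> vault crv(p: /lasislu)
<< ok
>> vault inscribe(p: /lasislu/post, c: gra)
<< created


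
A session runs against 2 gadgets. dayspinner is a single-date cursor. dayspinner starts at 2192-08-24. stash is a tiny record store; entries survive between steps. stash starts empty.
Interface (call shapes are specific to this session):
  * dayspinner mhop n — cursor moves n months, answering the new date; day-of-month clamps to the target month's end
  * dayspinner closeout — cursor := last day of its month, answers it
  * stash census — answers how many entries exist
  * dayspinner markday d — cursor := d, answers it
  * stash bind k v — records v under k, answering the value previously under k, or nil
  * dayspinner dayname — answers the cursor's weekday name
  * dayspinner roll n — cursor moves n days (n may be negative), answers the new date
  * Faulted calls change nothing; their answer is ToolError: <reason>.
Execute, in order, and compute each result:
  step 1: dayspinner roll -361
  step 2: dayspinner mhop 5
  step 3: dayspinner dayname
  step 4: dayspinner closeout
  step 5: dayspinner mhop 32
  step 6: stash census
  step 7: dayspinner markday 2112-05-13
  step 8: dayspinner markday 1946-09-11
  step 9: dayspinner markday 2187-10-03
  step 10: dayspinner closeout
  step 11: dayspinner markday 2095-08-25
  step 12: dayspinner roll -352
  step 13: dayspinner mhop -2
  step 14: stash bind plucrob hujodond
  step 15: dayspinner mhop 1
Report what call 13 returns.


Answer: 2094-07-07

Derivation:
$ dayspinner roll n=-361
:: 2191-08-29
$ dayspinner mhop n=5
:: 2192-01-29
$ dayspinner dayname
:: Sunday
$ dayspinner closeout
:: 2192-01-31
$ dayspinner mhop n=32
:: 2194-09-30
$ stash census
:: 0
$ dayspinner markday d=2112-05-13
:: 2112-05-13
$ dayspinner markday d=1946-09-11
:: 1946-09-11
$ dayspinner markday d=2187-10-03
:: 2187-10-03
$ dayspinner closeout
:: 2187-10-31
$ dayspinner markday d=2095-08-25
:: 2095-08-25
$ dayspinner roll n=-352
:: 2094-09-07
$ dayspinner mhop n=-2
:: 2094-07-07
$ stash bind k=plucrob v=hujodond
:: nil
$ dayspinner mhop n=1
:: 2094-08-07


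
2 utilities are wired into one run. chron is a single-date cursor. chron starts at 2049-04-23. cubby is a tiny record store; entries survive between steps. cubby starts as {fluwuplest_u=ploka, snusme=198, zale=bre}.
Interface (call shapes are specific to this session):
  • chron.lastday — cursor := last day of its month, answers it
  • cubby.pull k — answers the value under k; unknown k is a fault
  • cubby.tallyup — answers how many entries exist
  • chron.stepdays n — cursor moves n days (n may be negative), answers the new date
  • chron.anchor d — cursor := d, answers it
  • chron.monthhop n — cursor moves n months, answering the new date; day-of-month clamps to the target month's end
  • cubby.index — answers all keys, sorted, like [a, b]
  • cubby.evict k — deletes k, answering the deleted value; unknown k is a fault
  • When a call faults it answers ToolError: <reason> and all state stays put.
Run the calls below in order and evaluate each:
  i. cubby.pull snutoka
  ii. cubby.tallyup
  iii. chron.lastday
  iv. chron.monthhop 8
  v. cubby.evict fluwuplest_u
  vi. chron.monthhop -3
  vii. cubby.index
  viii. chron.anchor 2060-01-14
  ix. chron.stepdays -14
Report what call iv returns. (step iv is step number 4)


→ cubby.pull(k→snutoka)
← ToolError: no such key snutoka
→ cubby.tallyup()
← 3
→ chron.lastday()
← 2049-04-30
→ chron.monthhop(n→8)
← 2049-12-30
→ cubby.evict(k→fluwuplest_u)
← ploka
→ chron.monthhop(n→-3)
← 2049-09-30
→ cubby.index()
← [snusme, zale]
→ chron.anchor(d→2060-01-14)
← 2060-01-14
→ chron.stepdays(n→-14)
← 2059-12-31

Answer: 2049-12-30


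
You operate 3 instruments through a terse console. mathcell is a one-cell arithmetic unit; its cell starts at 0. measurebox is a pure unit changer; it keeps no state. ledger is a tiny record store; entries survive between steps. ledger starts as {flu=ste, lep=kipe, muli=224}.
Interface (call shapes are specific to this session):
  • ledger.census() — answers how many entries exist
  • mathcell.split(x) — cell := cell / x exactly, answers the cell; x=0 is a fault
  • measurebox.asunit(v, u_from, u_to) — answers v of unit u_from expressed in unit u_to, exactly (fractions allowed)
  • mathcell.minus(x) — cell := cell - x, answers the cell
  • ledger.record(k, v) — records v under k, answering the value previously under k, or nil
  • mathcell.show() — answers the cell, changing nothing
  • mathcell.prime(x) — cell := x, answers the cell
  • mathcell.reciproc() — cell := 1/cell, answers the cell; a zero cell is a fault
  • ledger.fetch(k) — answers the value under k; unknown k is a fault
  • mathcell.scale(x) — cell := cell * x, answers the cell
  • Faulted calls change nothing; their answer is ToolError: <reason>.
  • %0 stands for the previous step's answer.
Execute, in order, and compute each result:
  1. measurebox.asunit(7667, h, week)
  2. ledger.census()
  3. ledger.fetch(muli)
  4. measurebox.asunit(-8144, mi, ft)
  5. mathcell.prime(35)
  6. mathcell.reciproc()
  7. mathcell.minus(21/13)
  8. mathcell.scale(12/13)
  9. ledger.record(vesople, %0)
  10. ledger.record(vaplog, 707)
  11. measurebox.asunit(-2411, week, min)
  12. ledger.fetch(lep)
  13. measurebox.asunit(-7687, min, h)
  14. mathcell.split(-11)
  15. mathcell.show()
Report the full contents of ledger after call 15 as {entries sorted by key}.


Answer: {flu=ste, lep=kipe, muli=224, vaplog=707, vesople=-8664/5915}

Derivation:
Do: asunit[v='7667'; u_from='h'; u_to='week']
See: 7667/168
Do: census[]
See: 3
Do: fetch[k='muli']
See: 224
Do: asunit[v='-8144'; u_from='mi'; u_to='ft']
See: -43000320
Do: prime[x='35']
See: 35
Do: reciproc[]
See: 1/35
Do: minus[x='21/13']
See: -722/455
Do: scale[x='12/13']
See: -8664/5915
Do: record[k='vesople'; v='%0']
See: nil
Do: record[k='vaplog'; v='707']
See: nil
Do: asunit[v='-2411'; u_from='week'; u_to='min']
See: -24302880
Do: fetch[k='lep']
See: kipe
Do: asunit[v='-7687'; u_from='min'; u_to='h']
See: -7687/60
Do: split[x='-11']
See: 8664/65065
Do: show[]
See: 8664/65065


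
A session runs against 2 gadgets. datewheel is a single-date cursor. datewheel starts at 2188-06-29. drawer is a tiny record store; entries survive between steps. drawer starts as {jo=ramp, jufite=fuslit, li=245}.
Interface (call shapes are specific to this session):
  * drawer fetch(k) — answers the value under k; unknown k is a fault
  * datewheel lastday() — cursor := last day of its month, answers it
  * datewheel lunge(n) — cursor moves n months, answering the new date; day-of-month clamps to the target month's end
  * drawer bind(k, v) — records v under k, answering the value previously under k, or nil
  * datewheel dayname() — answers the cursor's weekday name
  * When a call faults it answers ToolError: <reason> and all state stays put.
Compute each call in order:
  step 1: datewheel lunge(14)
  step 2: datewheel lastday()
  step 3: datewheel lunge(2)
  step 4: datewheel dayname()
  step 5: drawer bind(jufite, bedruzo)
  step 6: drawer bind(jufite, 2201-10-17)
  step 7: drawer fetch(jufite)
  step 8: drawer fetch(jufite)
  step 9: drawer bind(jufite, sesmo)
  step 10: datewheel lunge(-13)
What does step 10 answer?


→ datewheel lunge(n: 14)
← 2189-08-29
→ datewheel lastday()
← 2189-08-31
→ datewheel lunge(n: 2)
← 2189-10-31
→ datewheel dayname()
← Saturday
→ drawer bind(k: jufite, v: bedruzo)
← fuslit
→ drawer bind(k: jufite, v: 2201-10-17)
← bedruzo
→ drawer fetch(k: jufite)
← 2201-10-17
→ drawer fetch(k: jufite)
← 2201-10-17
→ drawer bind(k: jufite, v: sesmo)
← 2201-10-17
→ datewheel lunge(n: -13)
← 2188-09-30

Answer: 2188-09-30


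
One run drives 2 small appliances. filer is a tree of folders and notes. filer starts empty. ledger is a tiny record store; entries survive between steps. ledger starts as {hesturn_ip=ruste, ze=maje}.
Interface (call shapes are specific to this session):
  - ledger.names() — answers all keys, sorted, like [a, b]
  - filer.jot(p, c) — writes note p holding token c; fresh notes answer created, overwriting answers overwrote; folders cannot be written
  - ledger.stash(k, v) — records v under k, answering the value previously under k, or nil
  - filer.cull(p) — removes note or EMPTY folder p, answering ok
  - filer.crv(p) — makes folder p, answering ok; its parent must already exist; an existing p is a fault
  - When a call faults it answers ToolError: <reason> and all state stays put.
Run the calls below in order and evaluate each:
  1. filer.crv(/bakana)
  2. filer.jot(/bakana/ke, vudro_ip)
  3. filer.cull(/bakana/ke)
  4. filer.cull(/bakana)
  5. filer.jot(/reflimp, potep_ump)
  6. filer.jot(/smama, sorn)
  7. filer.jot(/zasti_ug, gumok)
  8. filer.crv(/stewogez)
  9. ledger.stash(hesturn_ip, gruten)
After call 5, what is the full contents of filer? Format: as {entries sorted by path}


Act: filer.crv[/bakana]
Obs: ok
Act: filer.jot[/bakana/ke; vudro_ip]
Obs: created
Act: filer.cull[/bakana/ke]
Obs: ok
Act: filer.cull[/bakana]
Obs: ok
Act: filer.jot[/reflimp; potep_ump]
Obs: created
Act: filer.jot[/smama; sorn]
Obs: created
Act: filer.jot[/zasti_ug; gumok]
Obs: created
Act: filer.crv[/stewogez]
Obs: ok
Act: ledger.stash[hesturn_ip; gruten]
Obs: ruste

Answer: {reflimp=potep_ump}


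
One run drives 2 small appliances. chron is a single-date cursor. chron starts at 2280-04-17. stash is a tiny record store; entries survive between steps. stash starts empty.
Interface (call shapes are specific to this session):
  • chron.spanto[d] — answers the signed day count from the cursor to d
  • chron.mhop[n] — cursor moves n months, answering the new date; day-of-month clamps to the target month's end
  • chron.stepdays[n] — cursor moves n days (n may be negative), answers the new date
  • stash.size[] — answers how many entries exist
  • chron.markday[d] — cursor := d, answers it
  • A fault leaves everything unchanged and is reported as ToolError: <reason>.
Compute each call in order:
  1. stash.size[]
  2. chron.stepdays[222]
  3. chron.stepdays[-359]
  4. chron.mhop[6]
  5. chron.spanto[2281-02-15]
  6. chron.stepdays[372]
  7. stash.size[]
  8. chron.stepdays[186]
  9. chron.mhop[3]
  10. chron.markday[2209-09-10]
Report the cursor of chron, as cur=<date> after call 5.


Answer: cur=2280-06-02

Derivation:
~$ stash.size
= 0
~$ chron.stepdays 222
= 2280-11-25
~$ chron.stepdays -359
= 2279-12-02
~$ chron.mhop 6
= 2280-06-02
~$ chron.spanto 2281-02-15
= 258
~$ chron.stepdays 372
= 2281-06-09
~$ stash.size
= 0
~$ chron.stepdays 186
= 2281-12-12
~$ chron.mhop 3
= 2282-03-12
~$ chron.markday 2209-09-10
= 2209-09-10


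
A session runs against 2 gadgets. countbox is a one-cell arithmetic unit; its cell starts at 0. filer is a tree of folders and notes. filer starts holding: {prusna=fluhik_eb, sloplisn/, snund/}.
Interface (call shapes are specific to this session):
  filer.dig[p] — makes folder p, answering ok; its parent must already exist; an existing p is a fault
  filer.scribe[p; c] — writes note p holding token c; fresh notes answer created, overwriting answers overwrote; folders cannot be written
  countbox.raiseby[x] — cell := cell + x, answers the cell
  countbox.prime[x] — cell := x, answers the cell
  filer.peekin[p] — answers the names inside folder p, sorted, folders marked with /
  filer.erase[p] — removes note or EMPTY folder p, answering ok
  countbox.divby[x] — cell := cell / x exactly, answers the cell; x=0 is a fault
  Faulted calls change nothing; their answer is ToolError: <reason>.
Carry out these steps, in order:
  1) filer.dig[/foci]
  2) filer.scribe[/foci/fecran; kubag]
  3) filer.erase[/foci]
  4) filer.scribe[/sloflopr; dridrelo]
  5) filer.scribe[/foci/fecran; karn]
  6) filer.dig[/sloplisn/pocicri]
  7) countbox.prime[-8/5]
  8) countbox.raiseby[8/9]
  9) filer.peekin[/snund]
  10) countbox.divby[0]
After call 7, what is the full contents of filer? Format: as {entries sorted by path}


Using filer.dig(p→/foci), which returns ok.
Using filer.scribe(p→/foci/fecran, c→kubag), and see created.
Then filer.erase(p→/foci), and get ToolError: not empty.
Using filer.scribe(p→/sloflopr, c→dridrelo), and observe created.
I run filer.scribe(p→/foci/fecran, c→karn), yielding overwrote.
Now I run filer.dig(p→/sloplisn/pocicri): ok.
Next I call countbox.prime(x→-8/5), and get -8/5.
Next I call countbox.raiseby(x→8/9), → -32/45.
I use filer.peekin(p→/snund), and get [].
Invoking countbox.divby(x→0), — result: ToolError: division by zero.

Answer: {foci/, foci/fecran=karn, prusna=fluhik_eb, sloflopr=dridrelo, sloplisn/, sloplisn/pocicri/, snund/}


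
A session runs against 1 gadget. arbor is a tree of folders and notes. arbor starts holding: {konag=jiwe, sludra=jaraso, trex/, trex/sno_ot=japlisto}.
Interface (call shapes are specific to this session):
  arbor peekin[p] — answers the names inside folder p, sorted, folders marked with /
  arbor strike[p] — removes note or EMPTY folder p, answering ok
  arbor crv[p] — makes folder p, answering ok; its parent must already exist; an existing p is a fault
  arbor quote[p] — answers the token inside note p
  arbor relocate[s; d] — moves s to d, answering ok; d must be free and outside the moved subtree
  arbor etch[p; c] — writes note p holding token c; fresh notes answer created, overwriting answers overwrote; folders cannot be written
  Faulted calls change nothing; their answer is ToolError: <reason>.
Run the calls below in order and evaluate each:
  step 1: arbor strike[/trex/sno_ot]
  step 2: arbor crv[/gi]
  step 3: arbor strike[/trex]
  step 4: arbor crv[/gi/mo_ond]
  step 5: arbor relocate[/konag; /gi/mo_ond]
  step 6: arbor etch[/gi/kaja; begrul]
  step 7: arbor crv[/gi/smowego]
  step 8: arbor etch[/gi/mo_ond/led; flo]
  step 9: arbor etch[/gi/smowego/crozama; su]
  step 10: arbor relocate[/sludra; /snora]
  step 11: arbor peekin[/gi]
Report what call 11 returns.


;; 1. arbor strike(p=/trex/sno_ot) ~> ok
;; 2. arbor crv(p=/gi) ~> ok
;; 3. arbor strike(p=/trex) ~> ok
;; 4. arbor crv(p=/gi/mo_ond) ~> ok
;; 5. arbor relocate(s=/konag, d=/gi/mo_ond) ~> ToolError: exists
;; 6. arbor etch(p=/gi/kaja, c=begrul) ~> created
;; 7. arbor crv(p=/gi/smowego) ~> ok
;; 8. arbor etch(p=/gi/mo_ond/led, c=flo) ~> created
;; 9. arbor etch(p=/gi/smowego/crozama, c=su) ~> created
;; 10. arbor relocate(s=/sludra, d=/snora) ~> ok
;; 11. arbor peekin(p=/gi) ~> [kaja, mo_ond/, smowego/]

Answer: [kaja, mo_ond/, smowego/]


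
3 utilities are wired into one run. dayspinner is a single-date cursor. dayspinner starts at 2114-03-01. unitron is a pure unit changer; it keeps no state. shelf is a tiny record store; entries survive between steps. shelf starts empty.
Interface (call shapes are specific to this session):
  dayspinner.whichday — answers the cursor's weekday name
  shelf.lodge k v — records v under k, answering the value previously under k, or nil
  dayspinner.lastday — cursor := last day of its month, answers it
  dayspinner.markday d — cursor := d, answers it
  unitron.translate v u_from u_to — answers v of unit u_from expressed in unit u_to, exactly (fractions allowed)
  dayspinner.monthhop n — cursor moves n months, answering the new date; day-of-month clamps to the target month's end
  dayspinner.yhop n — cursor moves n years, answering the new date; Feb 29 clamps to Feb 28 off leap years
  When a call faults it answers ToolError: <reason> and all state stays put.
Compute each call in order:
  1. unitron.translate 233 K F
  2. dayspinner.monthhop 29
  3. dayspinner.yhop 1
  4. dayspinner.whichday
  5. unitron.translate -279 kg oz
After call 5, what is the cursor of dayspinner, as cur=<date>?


Answer: cur=2117-08-01

Derivation:
% 1. unitron.translate(v→233, u_from→K, u_to→F) == -4027/100
% 2. dayspinner.monthhop(n→29) == 2116-08-01
% 3. dayspinner.yhop(n→1) == 2117-08-01
% 4. dayspinner.whichday() == Sunday
% 5. unitron.translate(v→-279, u_from→kg, u_to→oz) == -446400000000/45359237


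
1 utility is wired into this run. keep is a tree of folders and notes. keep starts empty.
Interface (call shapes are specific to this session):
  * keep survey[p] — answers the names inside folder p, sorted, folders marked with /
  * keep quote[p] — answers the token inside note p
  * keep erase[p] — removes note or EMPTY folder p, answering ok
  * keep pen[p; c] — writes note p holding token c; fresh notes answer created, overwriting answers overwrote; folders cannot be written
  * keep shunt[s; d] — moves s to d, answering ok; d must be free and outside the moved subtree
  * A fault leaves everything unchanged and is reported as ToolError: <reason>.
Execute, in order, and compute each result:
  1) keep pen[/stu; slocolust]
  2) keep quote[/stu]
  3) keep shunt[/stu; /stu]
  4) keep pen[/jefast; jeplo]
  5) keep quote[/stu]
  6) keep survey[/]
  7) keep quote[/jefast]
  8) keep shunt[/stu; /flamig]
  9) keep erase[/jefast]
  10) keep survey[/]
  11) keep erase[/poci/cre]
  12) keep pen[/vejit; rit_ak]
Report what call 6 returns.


% 1. keep pen(p: /stu, c: slocolust) ~> created
% 2. keep quote(p: /stu) ~> slocolust
% 3. keep shunt(s: /stu, d: /stu) ~> ToolError: exists
% 4. keep pen(p: /jefast, c: jeplo) ~> created
% 5. keep quote(p: /stu) ~> slocolust
% 6. keep survey(p: /) ~> [jefast, stu]
% 7. keep quote(p: /jefast) ~> jeplo
% 8. keep shunt(s: /stu, d: /flamig) ~> ok
% 9. keep erase(p: /jefast) ~> ok
% 10. keep survey(p: /) ~> [flamig]
% 11. keep erase(p: /poci/cre) ~> ToolError: not found
% 12. keep pen(p: /vejit, c: rit_ak) ~> created

Answer: [jefast, stu]


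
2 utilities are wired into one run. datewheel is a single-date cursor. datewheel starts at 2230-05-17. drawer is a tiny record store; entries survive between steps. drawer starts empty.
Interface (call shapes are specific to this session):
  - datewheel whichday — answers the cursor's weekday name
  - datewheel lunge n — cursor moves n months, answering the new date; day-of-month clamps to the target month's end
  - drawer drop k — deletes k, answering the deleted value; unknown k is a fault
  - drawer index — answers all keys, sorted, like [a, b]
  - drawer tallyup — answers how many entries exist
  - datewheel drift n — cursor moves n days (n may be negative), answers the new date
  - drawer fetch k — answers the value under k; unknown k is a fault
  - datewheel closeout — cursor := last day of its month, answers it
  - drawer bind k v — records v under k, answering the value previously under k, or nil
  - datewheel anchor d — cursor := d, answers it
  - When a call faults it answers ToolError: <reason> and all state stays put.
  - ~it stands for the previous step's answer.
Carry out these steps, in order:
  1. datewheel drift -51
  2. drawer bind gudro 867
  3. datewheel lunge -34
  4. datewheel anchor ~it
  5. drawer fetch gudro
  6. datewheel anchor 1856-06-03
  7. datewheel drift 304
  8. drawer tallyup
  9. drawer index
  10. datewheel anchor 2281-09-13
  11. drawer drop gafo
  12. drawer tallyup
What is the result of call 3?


Answer: 2227-05-27

Derivation:
==> datewheel drift(n: -51)
<== 2230-03-27
==> drawer bind(k: gudro, v: 867)
<== nil
==> datewheel lunge(n: -34)
<== 2227-05-27
==> datewheel anchor(d: ~it)
<== 2227-05-27
==> drawer fetch(k: gudro)
<== 867
==> datewheel anchor(d: 1856-06-03)
<== 1856-06-03
==> datewheel drift(n: 304)
<== 1857-04-03
==> drawer tallyup()
<== 1
==> drawer index()
<== [gudro]
==> datewheel anchor(d: 2281-09-13)
<== 2281-09-13
==> drawer drop(k: gafo)
<== ToolError: no such key gafo
==> drawer tallyup()
<== 1


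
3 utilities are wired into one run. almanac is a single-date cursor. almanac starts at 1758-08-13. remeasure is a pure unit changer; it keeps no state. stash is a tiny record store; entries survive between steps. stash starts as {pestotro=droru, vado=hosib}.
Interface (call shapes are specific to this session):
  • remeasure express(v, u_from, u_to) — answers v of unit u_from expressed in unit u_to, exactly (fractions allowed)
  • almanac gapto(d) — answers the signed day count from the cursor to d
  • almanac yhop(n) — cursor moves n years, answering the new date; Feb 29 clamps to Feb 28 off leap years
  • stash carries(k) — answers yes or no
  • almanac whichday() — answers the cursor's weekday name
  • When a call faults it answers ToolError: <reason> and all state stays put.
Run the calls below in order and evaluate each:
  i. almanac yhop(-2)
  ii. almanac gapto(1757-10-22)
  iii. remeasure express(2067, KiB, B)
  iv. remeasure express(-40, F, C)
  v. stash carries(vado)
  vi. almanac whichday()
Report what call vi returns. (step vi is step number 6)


% almanac yhop(n: -2) => 1756-08-13
% almanac gapto(d: 1757-10-22) => 435
% remeasure express(v: 2067, u_from: KiB, u_to: B) => 2116608
% remeasure express(v: -40, u_from: F, u_to: C) => -40
% stash carries(k: vado) => yes
% almanac whichday() => Friday

Answer: Friday


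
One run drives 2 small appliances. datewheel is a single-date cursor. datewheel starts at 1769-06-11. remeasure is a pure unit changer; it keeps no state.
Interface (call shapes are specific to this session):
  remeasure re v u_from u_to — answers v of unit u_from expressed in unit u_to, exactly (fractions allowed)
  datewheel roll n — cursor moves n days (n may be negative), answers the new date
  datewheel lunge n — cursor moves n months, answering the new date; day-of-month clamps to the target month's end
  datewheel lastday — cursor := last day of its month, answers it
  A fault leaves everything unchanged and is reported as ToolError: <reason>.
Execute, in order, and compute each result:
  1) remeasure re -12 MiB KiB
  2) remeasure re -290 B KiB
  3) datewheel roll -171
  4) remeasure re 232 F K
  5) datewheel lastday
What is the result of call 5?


>>> remeasure re -12 MiB KiB
[out] -12288
>>> remeasure re -290 B KiB
[out] -145/512
>>> datewheel roll -171
[out] 1768-12-22
>>> remeasure re 232 F K
[out] 69167/180
>>> datewheel lastday
[out] 1768-12-31

Answer: 1768-12-31


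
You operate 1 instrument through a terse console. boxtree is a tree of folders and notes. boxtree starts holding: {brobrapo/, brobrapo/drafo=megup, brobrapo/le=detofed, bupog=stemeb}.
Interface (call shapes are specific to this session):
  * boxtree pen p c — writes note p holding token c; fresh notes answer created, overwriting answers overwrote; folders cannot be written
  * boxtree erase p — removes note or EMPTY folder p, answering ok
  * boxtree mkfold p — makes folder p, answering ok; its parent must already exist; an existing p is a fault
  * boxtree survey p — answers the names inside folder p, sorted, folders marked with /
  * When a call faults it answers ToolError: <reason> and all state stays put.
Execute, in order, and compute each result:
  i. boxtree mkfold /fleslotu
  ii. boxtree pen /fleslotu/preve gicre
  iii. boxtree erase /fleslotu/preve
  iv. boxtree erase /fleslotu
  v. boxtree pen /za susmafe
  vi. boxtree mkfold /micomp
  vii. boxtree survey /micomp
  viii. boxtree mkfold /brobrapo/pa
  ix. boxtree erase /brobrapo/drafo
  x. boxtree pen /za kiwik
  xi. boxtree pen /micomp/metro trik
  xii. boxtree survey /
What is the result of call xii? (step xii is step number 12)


Answer: [brobrapo/, bupog, micomp/, za]

Derivation:
>> boxtree mkfold(p=/fleslotu)
<< ok
>> boxtree pen(p=/fleslotu/preve, c=gicre)
<< created
>> boxtree erase(p=/fleslotu/preve)
<< ok
>> boxtree erase(p=/fleslotu)
<< ok
>> boxtree pen(p=/za, c=susmafe)
<< created
>> boxtree mkfold(p=/micomp)
<< ok
>> boxtree survey(p=/micomp)
<< []
>> boxtree mkfold(p=/brobrapo/pa)
<< ok
>> boxtree erase(p=/brobrapo/drafo)
<< ok
>> boxtree pen(p=/za, c=kiwik)
<< overwrote
>> boxtree pen(p=/micomp/metro, c=trik)
<< created
>> boxtree survey(p=/)
<< [brobrapo/, bupog, micomp/, za]


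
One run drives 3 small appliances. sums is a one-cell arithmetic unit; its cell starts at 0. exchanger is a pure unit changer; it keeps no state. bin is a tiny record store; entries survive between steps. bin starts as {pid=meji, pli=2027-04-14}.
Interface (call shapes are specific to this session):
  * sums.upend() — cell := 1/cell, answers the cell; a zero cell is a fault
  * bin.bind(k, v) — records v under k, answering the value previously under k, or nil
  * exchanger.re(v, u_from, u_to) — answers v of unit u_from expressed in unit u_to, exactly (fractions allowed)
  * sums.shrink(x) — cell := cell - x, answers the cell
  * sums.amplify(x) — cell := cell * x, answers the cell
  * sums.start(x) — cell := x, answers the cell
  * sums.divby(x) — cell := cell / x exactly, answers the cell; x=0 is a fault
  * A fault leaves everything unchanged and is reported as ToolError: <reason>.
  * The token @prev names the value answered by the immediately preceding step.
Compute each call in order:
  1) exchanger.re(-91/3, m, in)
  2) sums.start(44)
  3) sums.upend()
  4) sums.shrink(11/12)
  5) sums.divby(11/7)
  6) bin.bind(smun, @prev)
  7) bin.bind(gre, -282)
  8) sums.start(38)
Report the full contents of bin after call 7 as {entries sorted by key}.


Answer: {gre=-282, pid=meji, pli=2027-04-14, smun=-413/726}

Derivation:
// 1. re(v='-91/3', u_from='m', u_to='in') ~> -455000/381
// 2. start(x='44') ~> 44
// 3. upend() ~> 1/44
// 4. shrink(x='11/12') ~> -59/66
// 5. divby(x='11/7') ~> -413/726
// 6. bind(k='smun', v='@prev') ~> nil
// 7. bind(k='gre', v='-282') ~> nil
// 8. start(x='38') ~> 38
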